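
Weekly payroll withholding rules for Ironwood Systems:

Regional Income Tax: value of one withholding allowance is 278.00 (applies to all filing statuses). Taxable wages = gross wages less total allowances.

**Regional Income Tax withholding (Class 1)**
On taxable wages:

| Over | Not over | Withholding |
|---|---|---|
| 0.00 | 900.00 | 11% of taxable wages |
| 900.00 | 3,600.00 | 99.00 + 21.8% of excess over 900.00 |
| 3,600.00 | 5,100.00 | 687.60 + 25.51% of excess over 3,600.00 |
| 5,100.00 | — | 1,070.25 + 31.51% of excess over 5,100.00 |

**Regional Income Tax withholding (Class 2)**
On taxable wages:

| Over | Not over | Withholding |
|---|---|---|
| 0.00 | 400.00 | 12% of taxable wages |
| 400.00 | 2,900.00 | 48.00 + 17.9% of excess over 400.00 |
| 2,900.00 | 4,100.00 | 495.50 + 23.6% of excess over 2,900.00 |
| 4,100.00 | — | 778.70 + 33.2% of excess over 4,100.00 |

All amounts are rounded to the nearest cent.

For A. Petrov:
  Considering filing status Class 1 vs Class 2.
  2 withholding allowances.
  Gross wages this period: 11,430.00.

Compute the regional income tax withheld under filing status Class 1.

Regional Income Tax (Class 1): taxable = 11,430.00 − 2×278.00 = 10,874.00
  1,070.25 + 31.51% × (10,874.00 − 5,100.00) = 1,070.25 + 31.51% × 5,774.00 = 2,889.64

2,889.64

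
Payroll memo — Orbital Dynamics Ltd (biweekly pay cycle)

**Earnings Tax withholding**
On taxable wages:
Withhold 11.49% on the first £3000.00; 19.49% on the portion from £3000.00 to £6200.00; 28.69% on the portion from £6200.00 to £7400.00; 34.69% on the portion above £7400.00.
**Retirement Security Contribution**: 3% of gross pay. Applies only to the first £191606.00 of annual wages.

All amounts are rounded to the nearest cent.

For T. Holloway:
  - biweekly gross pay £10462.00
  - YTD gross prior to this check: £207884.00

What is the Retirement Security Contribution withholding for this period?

£0.00

Retirement Security Contribution: YTD £207884.00 ≥ cap £191606.00 → £0.00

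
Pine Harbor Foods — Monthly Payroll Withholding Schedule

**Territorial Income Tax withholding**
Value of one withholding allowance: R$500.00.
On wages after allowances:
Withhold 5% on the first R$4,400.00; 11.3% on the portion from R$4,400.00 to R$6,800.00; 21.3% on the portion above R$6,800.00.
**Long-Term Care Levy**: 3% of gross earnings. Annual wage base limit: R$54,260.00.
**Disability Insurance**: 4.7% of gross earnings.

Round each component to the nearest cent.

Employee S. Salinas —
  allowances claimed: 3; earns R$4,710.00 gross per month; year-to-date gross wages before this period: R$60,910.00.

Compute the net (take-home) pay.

Territorial Income Tax: taxable = R$4,710.00 − 3×R$500.00 = R$3,210.00
  5% × R$3,210.00 = R$160.50
Long-Term Care Levy: YTD R$60,910.00 ≥ cap R$54,260.00 → R$0.00
Disability Insurance: 4.7% × R$4,710.00 = R$221.37
Total withheld: R$160.50 + R$0.00 + R$221.37 = R$381.87
Net pay: R$4,710.00 − R$381.87 = R$4,328.13

R$4,328.13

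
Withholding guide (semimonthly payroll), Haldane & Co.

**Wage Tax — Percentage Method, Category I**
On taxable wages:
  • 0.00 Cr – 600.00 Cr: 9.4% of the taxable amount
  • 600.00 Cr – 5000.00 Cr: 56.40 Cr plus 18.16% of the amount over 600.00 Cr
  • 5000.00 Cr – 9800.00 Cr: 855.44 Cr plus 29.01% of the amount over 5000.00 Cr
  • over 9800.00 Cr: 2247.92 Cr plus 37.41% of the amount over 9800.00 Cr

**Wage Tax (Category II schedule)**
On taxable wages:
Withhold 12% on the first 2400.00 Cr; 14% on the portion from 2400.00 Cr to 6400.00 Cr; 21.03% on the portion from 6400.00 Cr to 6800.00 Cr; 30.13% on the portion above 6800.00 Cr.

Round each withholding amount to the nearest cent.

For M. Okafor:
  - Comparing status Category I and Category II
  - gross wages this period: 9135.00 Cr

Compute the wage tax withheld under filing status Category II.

Wage Tax (Category II): taxable = 9135.00 Cr
  932.12 Cr + 30.13% × (9135.00 Cr − 6800.00 Cr) = 932.12 Cr + 30.13% × 2335.00 Cr = 1635.66 Cr

1635.66 Cr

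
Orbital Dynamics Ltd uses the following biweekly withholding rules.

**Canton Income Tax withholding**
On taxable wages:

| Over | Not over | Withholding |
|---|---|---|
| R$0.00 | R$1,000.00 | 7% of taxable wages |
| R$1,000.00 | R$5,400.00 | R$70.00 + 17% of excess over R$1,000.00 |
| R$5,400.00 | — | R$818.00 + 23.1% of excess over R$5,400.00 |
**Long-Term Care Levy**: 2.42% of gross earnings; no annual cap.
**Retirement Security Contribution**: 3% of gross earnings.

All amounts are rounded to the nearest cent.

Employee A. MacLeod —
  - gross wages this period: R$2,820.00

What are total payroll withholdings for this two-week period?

Canton Income Tax: taxable = R$2,820.00
  R$70.00 + 17% × (R$2,820.00 − R$1,000.00) = R$70.00 + 17% × R$1,820.00 = R$379.40
Long-Term Care Levy: 2.42% × R$2,820.00 = R$68.24
Retirement Security Contribution: 3% × R$2,820.00 = R$84.60
Total: R$379.40 + R$68.24 + R$84.60 = R$532.24

R$532.24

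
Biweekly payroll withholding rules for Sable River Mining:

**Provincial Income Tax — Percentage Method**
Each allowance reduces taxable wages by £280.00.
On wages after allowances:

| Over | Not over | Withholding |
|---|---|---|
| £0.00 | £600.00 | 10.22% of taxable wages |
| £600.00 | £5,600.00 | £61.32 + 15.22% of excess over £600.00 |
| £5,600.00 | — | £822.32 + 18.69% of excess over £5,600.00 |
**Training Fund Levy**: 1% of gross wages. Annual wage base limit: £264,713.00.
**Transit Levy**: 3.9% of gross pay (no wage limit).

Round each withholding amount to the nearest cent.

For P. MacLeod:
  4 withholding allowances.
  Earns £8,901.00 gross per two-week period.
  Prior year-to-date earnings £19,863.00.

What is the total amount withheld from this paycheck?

£1,666.10

Provincial Income Tax: taxable = £8,901.00 − 4×£280.00 = £7,781.00
  £822.32 + 18.69% × (£7,781.00 − £5,600.00) = £822.32 + 18.69% × £2,181.00 = £1,229.95
Training Fund Levy: 1% × £8,901.00 = £89.01
Transit Levy: 3.9% × £8,901.00 = £347.14
Total: £1,229.95 + £89.01 + £347.14 = £1,666.10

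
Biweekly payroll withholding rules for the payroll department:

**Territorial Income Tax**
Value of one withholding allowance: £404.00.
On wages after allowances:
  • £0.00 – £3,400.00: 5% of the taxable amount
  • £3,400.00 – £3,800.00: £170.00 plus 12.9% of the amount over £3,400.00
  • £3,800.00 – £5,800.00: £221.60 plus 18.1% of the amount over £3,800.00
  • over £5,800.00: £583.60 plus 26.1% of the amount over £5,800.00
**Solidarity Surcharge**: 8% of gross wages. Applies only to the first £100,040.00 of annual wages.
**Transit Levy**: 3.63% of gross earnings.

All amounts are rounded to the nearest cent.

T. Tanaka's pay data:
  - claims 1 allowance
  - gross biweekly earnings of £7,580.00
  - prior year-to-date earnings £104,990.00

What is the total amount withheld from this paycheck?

£1,217.89

Territorial Income Tax: taxable = £7,580.00 − 1×£404.00 = £7,176.00
  £583.60 + 26.1% × (£7,176.00 − £5,800.00) = £583.60 + 26.1% × £1,376.00 = £942.74
Solidarity Surcharge: YTD £104,990.00 ≥ cap £100,040.00 → £0.00
Transit Levy: 3.63% × £7,580.00 = £275.15
Total: £942.74 + £0.00 + £275.15 = £1,217.89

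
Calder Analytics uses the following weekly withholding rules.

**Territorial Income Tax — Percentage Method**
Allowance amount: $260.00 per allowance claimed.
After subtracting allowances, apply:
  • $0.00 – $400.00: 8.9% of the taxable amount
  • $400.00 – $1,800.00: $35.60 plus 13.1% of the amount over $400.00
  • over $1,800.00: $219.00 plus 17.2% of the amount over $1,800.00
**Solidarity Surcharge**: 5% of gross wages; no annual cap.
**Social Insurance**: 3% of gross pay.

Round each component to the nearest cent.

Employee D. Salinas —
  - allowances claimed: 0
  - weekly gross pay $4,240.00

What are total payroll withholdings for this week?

$977.88

Territorial Income Tax: taxable = $4,240.00
  $219.00 + 17.2% × ($4,240.00 − $1,800.00) = $219.00 + 17.2% × $2,440.00 = $638.68
Solidarity Surcharge: 5% × $4,240.00 = $212.00
Social Insurance: 3% × $4,240.00 = $127.20
Total: $638.68 + $212.00 + $127.20 = $977.88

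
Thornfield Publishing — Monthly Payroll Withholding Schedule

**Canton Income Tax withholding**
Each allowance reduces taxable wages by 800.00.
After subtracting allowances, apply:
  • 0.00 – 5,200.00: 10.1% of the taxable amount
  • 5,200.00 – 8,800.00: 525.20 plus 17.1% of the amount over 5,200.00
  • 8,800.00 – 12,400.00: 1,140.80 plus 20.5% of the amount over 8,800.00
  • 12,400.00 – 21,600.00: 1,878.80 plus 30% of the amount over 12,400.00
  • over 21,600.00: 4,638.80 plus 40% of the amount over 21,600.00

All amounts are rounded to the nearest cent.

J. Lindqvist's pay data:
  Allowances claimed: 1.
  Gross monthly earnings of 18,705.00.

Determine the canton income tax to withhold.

Canton Income Tax: taxable = 18,705.00 − 1×800.00 = 17,905.00
  1,878.80 + 30% × (17,905.00 − 12,400.00) = 1,878.80 + 30% × 5,505.00 = 3,530.30

3,530.30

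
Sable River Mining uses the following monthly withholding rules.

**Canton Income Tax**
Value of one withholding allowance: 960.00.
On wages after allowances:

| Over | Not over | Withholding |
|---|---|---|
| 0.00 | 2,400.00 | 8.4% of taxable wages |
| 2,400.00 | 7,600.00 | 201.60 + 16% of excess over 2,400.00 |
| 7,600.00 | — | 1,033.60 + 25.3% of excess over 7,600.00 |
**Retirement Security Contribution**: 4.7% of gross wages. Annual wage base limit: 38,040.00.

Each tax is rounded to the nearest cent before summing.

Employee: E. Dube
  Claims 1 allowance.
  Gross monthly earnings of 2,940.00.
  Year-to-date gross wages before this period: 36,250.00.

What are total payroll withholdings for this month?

250.45

Canton Income Tax: taxable = 2,940.00 − 1×960.00 = 1,980.00
  8.4% × 1,980.00 = 166.32
Retirement Security Contribution: cap 38,040.00 − YTD 36,250.00 = 1,790.00 subject; 4.7% × 1,790.00 = 84.13
Total: 166.32 + 84.13 = 250.45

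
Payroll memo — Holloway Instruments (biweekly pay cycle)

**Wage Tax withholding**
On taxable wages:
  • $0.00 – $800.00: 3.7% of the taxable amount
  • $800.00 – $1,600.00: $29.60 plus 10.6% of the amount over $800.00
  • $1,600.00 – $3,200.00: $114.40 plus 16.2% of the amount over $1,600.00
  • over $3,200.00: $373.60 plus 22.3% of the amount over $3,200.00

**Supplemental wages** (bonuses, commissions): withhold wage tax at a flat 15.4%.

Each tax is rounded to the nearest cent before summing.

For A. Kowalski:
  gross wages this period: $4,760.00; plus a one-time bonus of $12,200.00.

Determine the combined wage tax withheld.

Wage Tax: taxable = $4,760.00
  $373.60 + 22.3% × ($4,760.00 − $3,200.00) = $373.60 + 22.3% × $1,560.00 = $721.48
Supplemental (15.4% flat on bonus): 15.4% × $12,200.00 = $1,878.80
Total wage tax: $721.48 + $1,878.80 = $2,600.28

$2,600.28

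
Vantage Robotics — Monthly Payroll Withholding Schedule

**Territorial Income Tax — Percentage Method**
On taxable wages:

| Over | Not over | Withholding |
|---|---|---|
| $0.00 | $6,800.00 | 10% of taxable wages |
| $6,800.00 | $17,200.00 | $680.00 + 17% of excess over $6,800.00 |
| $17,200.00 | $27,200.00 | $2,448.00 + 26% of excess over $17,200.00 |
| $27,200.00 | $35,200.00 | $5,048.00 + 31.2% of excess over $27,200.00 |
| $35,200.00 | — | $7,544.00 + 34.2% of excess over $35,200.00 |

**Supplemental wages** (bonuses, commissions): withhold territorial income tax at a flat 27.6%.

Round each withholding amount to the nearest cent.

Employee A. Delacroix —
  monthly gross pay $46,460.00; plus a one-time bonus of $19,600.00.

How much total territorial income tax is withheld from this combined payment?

$16,804.52

Territorial Income Tax: taxable = $46,460.00
  $7,544.00 + 34.2% × ($46,460.00 − $35,200.00) = $7,544.00 + 34.2% × $11,260.00 = $11,394.92
Supplemental (27.6% flat on bonus): 27.6% × $19,600.00 = $5,409.60
Total territorial income tax: $11,394.92 + $5,409.60 = $16,804.52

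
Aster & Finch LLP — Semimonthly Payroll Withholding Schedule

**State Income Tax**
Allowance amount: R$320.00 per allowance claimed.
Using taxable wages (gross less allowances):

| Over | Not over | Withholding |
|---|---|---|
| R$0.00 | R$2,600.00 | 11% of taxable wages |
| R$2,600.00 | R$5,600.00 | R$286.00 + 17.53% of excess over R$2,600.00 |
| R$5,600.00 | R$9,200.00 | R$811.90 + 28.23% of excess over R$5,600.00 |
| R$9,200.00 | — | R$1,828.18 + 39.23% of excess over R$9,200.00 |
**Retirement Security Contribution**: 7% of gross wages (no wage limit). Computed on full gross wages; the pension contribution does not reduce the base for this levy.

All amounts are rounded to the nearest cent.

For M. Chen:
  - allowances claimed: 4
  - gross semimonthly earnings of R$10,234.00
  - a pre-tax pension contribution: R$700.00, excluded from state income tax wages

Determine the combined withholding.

State Income Tax: taxable = R$10,234.00 − R$700.00 − 4×R$320.00 = R$8,254.00
  R$811.90 + 28.23% × (R$8,254.00 − R$5,600.00) = R$811.90 + 28.23% × R$2,654.00 = R$1,561.12
Retirement Security Contribution: 7% × R$10,234.00 = R$716.38
Total: R$1,561.12 + R$716.38 = R$2,277.50

R$2,277.50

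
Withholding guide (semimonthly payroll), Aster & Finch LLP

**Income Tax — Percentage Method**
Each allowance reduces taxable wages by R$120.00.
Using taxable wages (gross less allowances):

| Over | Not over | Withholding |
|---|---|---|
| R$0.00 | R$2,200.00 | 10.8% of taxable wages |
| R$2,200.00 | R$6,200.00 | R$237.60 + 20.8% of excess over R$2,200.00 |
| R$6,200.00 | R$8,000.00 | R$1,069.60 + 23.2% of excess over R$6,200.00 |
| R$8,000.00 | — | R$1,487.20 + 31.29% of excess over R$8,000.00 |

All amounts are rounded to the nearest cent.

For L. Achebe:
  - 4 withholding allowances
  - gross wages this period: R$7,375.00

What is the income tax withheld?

Income Tax: taxable = R$7,375.00 − 4×R$120.00 = R$6,895.00
  R$1,069.60 + 23.2% × (R$6,895.00 − R$6,200.00) = R$1,069.60 + 23.2% × R$695.00 = R$1,230.84

R$1,230.84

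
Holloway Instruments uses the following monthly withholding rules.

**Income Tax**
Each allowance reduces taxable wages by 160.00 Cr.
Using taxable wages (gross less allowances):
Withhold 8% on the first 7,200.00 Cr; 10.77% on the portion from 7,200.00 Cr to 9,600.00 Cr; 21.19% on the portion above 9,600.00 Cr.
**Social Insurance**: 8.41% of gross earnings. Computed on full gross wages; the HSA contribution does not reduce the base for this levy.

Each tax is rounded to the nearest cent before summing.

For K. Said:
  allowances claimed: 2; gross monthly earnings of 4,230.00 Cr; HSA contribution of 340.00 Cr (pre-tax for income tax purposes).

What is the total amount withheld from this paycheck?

Income Tax: taxable = 4,230.00 Cr − 340.00 Cr − 2×160.00 Cr = 3,570.00 Cr
  8% × 3,570.00 Cr = 285.60 Cr
Social Insurance: 8.41% × 4,230.00 Cr = 355.74 Cr
Total: 285.60 Cr + 355.74 Cr = 641.34 Cr

641.34 Cr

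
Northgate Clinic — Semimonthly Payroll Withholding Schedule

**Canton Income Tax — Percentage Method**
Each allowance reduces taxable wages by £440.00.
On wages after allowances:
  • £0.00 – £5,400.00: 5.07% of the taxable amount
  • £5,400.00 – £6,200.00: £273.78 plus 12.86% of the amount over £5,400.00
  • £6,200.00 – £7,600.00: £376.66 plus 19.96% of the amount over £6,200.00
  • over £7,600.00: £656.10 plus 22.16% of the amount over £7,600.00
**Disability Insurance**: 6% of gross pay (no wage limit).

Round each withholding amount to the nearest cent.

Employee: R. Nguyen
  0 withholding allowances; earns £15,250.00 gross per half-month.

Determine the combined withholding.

£3,266.34

Canton Income Tax: taxable = £15,250.00
  £656.10 + 22.16% × (£15,250.00 − £7,600.00) = £656.10 + 22.16% × £7,650.00 = £2,351.34
Disability Insurance: 6% × £15,250.00 = £915.00
Total: £2,351.34 + £915.00 = £3,266.34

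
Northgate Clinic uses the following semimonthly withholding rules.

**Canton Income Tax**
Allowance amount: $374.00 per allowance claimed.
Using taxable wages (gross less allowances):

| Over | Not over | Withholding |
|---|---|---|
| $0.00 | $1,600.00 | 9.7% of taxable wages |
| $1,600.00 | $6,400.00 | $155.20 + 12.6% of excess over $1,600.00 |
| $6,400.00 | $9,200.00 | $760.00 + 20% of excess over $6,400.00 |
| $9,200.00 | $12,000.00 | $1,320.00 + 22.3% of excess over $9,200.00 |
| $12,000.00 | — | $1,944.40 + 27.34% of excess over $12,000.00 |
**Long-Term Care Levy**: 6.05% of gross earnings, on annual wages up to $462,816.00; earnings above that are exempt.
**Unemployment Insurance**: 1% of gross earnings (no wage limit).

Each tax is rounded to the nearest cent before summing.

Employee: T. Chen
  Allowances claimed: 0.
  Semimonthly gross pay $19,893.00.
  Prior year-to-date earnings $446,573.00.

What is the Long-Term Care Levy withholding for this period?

Long-Term Care Levy: cap $462,816.00 − YTD $446,573.00 = $16,243.00 subject; 6.05% × $16,243.00 = $982.70

$982.70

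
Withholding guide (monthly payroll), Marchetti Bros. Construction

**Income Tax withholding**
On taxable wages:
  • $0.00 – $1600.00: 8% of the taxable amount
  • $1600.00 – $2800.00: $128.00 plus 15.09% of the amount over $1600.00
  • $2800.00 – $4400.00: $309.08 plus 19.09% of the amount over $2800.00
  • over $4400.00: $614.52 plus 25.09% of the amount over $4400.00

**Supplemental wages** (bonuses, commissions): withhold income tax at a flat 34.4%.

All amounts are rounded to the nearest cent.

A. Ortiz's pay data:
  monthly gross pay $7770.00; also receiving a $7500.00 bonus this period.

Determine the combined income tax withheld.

Income Tax: taxable = $7770.00
  $614.52 + 25.09% × ($7770.00 − $4400.00) = $614.52 + 25.09% × $3370.00 = $1460.05
Supplemental (34.4% flat on bonus): 34.4% × $7500.00 = $2580.00
Total income tax: $1460.05 + $2580.00 = $4040.05

$4040.05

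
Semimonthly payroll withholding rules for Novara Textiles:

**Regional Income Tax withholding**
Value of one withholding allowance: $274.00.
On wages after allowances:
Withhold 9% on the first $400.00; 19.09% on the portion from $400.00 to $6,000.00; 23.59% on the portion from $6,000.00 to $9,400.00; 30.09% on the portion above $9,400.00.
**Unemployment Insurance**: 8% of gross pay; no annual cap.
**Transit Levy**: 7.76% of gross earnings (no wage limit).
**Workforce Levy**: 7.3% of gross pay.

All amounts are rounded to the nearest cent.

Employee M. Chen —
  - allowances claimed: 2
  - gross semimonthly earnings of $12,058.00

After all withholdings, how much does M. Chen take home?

Regional Income Tax: taxable = $12,058.00 − 2×$274.00 = $11,510.00
  $1,907.10 + 30.09% × ($11,510.00 − $9,400.00) = $1,907.10 + 30.09% × $2,110.00 = $2,542.00
Unemployment Insurance: 8% × $12,058.00 = $964.64
Transit Levy: 7.76% × $12,058.00 = $935.70
Workforce Levy: 7.3% × $12,058.00 = $880.23
Total withheld: $2,542.00 + $964.64 + $935.70 + $880.23 = $5,322.57
Net pay: $12,058.00 − $5,322.57 = $6,735.43

$6,735.43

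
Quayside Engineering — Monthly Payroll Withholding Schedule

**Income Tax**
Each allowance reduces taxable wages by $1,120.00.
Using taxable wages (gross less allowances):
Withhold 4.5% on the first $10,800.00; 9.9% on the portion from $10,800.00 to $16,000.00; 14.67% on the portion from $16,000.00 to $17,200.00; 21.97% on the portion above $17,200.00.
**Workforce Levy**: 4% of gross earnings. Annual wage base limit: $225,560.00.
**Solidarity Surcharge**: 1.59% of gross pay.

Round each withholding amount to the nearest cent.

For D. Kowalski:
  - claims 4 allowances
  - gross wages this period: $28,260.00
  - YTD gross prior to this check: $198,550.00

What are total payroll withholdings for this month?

Income Tax: taxable = $28,260.00 − 4×$1,120.00 = $23,780.00
  $1,176.84 + 21.97% × ($23,780.00 − $17,200.00) = $1,176.84 + 21.97% × $6,580.00 = $2,622.47
Workforce Levy: cap $225,560.00 − YTD $198,550.00 = $27,010.00 subject; 4% × $27,010.00 = $1,080.40
Solidarity Surcharge: 1.59% × $28,260.00 = $449.33
Total: $2,622.47 + $1,080.40 + $449.33 = $4,152.20

$4,152.20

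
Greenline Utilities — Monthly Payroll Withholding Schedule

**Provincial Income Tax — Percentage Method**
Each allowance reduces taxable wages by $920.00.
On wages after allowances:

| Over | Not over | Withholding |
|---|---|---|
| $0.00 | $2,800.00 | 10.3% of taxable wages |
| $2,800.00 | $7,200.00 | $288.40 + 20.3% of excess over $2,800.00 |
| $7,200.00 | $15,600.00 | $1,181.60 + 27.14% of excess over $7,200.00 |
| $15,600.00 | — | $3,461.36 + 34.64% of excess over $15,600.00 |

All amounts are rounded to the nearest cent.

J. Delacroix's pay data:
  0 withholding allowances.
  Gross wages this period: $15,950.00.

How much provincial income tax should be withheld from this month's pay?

Provincial Income Tax: taxable = $15,950.00
  $3,461.36 + 34.64% × ($15,950.00 − $15,600.00) = $3,461.36 + 34.64% × $350.00 = $3,582.60

$3,582.60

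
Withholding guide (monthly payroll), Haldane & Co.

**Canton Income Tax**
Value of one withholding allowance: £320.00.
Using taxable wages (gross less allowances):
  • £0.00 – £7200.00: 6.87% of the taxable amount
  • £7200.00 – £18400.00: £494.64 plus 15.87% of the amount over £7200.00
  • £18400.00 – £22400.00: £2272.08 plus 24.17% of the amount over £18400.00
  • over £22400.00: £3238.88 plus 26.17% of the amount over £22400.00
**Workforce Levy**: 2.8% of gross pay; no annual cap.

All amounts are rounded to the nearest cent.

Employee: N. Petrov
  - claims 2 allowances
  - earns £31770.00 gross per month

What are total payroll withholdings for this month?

£6413.08

Canton Income Tax: taxable = £31770.00 − 2×£320.00 = £31130.00
  £3238.88 + 26.17% × (£31130.00 − £22400.00) = £3238.88 + 26.17% × £8730.00 = £5523.52
Workforce Levy: 2.8% × £31770.00 = £889.56
Total: £5523.52 + £889.56 = £6413.08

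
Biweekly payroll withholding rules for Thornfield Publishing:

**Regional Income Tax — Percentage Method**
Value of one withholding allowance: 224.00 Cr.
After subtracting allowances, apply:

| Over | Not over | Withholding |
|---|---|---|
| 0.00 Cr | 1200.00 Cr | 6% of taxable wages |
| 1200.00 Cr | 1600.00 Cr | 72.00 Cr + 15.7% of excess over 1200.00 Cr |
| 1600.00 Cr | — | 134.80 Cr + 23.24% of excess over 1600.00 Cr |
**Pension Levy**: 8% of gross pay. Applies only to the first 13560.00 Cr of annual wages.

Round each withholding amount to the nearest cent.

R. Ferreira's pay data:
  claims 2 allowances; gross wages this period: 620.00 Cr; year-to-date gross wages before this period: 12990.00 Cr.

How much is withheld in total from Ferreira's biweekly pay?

Regional Income Tax: taxable = 620.00 Cr − 2×224.00 Cr = 172.00 Cr
  6% × 172.00 Cr = 10.32 Cr
Pension Levy: cap 13560.00 Cr − YTD 12990.00 Cr = 570.00 Cr subject; 8% × 570.00 Cr = 45.60 Cr
Total: 10.32 Cr + 45.60 Cr = 55.92 Cr

55.92 Cr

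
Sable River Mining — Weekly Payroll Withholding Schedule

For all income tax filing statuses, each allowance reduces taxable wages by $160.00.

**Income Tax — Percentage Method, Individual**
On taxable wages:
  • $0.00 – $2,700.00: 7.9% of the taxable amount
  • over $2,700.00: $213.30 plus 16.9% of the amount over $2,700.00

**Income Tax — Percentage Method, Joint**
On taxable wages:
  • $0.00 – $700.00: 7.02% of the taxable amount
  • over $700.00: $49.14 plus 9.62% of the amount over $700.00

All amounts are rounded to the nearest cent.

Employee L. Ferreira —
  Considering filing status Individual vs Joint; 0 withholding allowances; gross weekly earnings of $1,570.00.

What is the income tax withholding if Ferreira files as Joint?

Income Tax (Joint): taxable = $1,570.00
  $49.14 + 9.62% × ($1,570.00 − $700.00) = $49.14 + 9.62% × $870.00 = $132.83

$132.83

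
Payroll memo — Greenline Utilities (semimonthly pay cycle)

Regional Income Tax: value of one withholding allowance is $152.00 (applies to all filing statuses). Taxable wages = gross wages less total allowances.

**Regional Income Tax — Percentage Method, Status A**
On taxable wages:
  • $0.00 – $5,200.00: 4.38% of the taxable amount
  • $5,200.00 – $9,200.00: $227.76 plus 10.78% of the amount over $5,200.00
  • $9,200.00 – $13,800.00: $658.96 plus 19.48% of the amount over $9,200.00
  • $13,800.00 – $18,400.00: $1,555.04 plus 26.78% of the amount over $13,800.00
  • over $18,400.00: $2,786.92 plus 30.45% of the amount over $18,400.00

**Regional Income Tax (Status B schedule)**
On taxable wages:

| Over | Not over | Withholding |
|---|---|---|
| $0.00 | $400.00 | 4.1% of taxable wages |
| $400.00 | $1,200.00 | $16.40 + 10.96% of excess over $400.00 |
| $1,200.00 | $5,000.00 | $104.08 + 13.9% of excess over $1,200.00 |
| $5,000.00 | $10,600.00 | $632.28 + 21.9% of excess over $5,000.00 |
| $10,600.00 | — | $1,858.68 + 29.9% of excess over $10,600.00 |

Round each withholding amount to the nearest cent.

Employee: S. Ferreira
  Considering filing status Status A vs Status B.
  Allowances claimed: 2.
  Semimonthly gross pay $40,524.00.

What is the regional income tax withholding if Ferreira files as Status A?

Regional Income Tax (Status A): taxable = $40,524.00 − 2×$152.00 = $40,220.00
  $2,786.92 + 30.45% × ($40,220.00 − $18,400.00) = $2,786.92 + 30.45% × $21,820.00 = $9,431.11

$9,431.11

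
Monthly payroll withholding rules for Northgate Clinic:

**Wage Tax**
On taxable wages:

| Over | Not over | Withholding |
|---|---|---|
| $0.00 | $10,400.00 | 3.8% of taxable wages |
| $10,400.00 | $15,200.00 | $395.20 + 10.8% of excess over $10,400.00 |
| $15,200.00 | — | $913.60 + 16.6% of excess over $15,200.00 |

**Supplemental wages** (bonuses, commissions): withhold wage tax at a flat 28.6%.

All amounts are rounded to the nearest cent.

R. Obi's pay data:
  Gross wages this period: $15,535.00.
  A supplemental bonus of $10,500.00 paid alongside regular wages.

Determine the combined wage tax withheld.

$3,972.21

Wage Tax: taxable = $15,535.00
  $913.60 + 16.6% × ($15,535.00 − $15,200.00) = $913.60 + 16.6% × $335.00 = $969.21
Supplemental (28.6% flat on bonus): 28.6% × $10,500.00 = $3,003.00
Total wage tax: $969.21 + $3,003.00 = $3,972.21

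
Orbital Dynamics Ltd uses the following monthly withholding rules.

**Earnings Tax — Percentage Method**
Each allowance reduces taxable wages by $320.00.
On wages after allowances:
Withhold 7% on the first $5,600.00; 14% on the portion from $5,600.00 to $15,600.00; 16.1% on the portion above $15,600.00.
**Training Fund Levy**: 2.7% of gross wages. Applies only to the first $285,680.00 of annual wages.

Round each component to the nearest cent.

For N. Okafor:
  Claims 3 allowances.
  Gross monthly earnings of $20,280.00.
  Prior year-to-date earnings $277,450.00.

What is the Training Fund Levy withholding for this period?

$222.21

Training Fund Levy: cap $285,680.00 − YTD $277,450.00 = $8,230.00 subject; 2.7% × $8,230.00 = $222.21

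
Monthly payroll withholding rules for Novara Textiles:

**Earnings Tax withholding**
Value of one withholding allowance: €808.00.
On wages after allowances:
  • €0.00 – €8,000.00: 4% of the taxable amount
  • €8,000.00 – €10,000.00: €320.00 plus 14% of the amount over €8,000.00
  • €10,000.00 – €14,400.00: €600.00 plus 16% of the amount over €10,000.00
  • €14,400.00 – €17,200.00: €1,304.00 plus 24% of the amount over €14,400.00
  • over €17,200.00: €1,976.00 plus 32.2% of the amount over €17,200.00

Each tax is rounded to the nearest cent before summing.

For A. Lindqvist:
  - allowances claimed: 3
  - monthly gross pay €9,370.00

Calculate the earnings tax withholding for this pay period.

€277.84

Earnings Tax: taxable = €9,370.00 − 3×€808.00 = €6,946.00
  4% × €6,946.00 = €277.84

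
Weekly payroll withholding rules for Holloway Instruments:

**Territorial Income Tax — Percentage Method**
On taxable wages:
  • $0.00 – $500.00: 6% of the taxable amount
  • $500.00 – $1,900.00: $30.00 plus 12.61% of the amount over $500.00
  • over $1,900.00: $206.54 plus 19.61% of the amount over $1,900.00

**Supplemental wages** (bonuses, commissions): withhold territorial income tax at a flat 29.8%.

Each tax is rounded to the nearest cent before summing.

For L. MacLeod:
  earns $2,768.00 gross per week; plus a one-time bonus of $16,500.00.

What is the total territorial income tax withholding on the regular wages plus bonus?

$5,293.75

Territorial Income Tax: taxable = $2,768.00
  $206.54 + 19.61% × ($2,768.00 − $1,900.00) = $206.54 + 19.61% × $868.00 = $376.75
Supplemental (29.8% flat on bonus): 29.8% × $16,500.00 = $4,917.00
Total territorial income tax: $376.75 + $4,917.00 = $5,293.75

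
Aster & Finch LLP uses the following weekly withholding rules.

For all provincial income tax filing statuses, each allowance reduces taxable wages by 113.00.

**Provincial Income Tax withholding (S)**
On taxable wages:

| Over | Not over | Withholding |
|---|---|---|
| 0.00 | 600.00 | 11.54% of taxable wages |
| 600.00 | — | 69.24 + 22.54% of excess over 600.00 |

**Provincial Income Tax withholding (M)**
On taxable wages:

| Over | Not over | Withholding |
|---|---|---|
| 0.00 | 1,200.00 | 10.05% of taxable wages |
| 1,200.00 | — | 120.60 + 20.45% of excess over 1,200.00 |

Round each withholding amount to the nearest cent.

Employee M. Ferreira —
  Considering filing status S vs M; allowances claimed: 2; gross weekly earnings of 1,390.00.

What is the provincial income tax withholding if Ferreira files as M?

Provincial Income Tax (M): taxable = 1,390.00 − 2×113.00 = 1,164.00
  10.05% × 1,164.00 = 116.98

116.98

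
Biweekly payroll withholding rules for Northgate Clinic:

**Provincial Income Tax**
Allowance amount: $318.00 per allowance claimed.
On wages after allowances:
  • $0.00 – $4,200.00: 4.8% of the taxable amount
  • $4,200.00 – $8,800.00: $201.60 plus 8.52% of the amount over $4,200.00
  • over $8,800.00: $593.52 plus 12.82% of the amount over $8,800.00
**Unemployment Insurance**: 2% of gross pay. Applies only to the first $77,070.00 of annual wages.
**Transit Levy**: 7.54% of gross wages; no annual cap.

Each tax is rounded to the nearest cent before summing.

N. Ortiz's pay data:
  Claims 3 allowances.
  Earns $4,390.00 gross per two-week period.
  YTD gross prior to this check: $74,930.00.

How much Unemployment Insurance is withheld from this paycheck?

$42.80

Unemployment Insurance: cap $77,070.00 − YTD $74,930.00 = $2,140.00 subject; 2% × $2,140.00 = $42.80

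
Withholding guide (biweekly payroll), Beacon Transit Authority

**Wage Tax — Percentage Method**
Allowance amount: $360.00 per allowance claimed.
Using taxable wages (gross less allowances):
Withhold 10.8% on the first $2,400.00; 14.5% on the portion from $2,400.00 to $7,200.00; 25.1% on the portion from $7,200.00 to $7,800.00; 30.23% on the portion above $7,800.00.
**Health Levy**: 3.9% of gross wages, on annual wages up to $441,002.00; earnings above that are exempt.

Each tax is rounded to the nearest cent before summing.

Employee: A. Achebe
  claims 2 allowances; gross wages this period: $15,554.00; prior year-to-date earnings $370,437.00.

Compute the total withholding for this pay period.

Wage Tax: taxable = $15,554.00 − 2×$360.00 = $14,834.00
  $1,105.80 + 30.23% × ($14,834.00 − $7,800.00) = $1,105.80 + 30.23% × $7,034.00 = $3,232.18
Health Levy: 3.9% × $15,554.00 = $606.61
Total: $3,232.18 + $606.61 = $3,838.79

$3,838.79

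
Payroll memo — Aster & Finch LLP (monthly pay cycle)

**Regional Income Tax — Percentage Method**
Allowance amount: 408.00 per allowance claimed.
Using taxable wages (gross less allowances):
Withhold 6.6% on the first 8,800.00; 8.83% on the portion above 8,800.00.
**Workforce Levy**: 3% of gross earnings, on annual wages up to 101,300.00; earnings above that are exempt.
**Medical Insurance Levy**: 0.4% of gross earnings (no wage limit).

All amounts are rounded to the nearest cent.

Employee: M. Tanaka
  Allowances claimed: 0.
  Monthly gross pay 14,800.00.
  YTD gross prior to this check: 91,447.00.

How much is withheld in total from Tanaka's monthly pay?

Regional Income Tax: taxable = 14,800.00
  580.80 + 8.83% × (14,800.00 − 8,800.00) = 580.80 + 8.83% × 6,000.00 = 1,110.60
Workforce Levy: cap 101,300.00 − YTD 91,447.00 = 9,853.00 subject; 3% × 9,853.00 = 295.59
Medical Insurance Levy: 0.4% × 14,800.00 = 59.20
Total: 1,110.60 + 295.59 + 59.20 = 1,465.39

1,465.39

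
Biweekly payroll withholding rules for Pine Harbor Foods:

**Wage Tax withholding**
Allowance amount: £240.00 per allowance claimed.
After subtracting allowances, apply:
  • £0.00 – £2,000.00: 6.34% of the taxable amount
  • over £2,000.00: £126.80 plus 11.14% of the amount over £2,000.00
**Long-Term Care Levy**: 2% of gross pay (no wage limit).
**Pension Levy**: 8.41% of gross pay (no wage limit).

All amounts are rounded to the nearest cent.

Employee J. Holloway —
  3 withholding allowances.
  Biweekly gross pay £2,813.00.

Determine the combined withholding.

£429.99

Wage Tax: taxable = £2,813.00 − 3×£240.00 = £2,093.00
  £126.80 + 11.14% × (£2,093.00 − £2,000.00) = £126.80 + 11.14% × £93.00 = £137.16
Long-Term Care Levy: 2% × £2,813.00 = £56.26
Pension Levy: 8.41% × £2,813.00 = £236.57
Total: £137.16 + £56.26 + £236.57 = £429.99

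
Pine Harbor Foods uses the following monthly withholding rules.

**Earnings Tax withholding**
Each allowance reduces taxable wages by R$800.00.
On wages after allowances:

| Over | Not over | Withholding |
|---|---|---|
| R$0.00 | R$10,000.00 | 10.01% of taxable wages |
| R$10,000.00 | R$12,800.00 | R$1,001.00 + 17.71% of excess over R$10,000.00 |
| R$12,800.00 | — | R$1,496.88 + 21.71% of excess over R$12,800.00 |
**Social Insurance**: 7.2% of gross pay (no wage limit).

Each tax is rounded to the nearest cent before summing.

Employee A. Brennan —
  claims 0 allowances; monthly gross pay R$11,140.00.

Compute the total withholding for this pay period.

R$2,004.97

Earnings Tax: taxable = R$11,140.00
  R$1,001.00 + 17.71% × (R$11,140.00 − R$10,000.00) = R$1,001.00 + 17.71% × R$1,140.00 = R$1,202.89
Social Insurance: 7.2% × R$11,140.00 = R$802.08
Total: R$1,202.89 + R$802.08 = R$2,004.97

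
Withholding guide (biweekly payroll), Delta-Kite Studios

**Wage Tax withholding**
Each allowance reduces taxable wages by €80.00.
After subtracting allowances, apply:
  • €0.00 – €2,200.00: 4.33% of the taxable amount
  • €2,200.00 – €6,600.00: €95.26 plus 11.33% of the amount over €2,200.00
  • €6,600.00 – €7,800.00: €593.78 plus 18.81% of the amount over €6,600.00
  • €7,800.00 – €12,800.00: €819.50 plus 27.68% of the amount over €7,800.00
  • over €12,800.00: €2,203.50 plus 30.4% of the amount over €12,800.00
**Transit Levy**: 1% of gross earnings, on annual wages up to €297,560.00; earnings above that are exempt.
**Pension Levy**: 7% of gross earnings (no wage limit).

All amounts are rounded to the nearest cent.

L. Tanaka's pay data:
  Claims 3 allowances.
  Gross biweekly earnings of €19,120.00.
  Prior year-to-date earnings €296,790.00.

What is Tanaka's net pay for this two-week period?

Wage Tax: taxable = €19,120.00 − 3×€80.00 = €18,880.00
  €2,203.50 + 30.4% × (€18,880.00 − €12,800.00) = €2,203.50 + 30.4% × €6,080.00 = €4,051.82
Transit Levy: cap €297,560.00 − YTD €296,790.00 = €770.00 subject; 1% × €770.00 = €7.70
Pension Levy: 7% × €19,120.00 = €1,338.40
Total withheld: €4,051.82 + €7.70 + €1,338.40 = €5,397.92
Net pay: €19,120.00 − €5,397.92 = €13,722.08

€13,722.08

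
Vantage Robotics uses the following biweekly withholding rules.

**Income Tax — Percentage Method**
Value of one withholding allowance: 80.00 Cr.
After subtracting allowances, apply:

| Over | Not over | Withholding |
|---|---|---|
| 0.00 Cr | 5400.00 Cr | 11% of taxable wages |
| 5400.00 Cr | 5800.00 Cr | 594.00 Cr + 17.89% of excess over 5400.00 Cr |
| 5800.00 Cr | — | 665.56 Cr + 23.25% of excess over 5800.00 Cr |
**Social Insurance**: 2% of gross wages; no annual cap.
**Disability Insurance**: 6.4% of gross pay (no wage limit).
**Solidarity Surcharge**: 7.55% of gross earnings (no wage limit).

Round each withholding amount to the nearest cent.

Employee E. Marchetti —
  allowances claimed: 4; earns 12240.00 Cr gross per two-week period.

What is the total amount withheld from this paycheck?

4040.74 Cr

Income Tax: taxable = 12240.00 Cr − 4×80.00 Cr = 11920.00 Cr
  665.56 Cr + 23.25% × (11920.00 Cr − 5800.00 Cr) = 665.56 Cr + 23.25% × 6120.00 Cr = 2088.46 Cr
Social Insurance: 2% × 12240.00 Cr = 244.80 Cr
Disability Insurance: 6.4% × 12240.00 Cr = 783.36 Cr
Solidarity Surcharge: 7.55% × 12240.00 Cr = 924.12 Cr
Total: 2088.46 Cr + 244.80 Cr + 783.36 Cr + 924.12 Cr = 4040.74 Cr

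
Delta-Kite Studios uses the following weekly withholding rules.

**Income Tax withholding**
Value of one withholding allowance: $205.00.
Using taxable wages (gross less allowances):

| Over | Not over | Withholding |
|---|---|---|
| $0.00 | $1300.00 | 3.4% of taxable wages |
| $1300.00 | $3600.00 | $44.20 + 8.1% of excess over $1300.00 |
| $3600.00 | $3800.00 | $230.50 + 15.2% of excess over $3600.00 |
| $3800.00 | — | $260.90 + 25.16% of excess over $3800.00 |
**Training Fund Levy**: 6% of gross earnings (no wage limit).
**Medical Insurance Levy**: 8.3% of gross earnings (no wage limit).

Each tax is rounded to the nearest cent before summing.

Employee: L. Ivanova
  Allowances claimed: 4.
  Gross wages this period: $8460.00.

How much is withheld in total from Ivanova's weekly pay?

Income Tax: taxable = $8460.00 − 4×$205.00 = $7640.00
  $260.90 + 25.16% × ($7640.00 − $3800.00) = $260.90 + 25.16% × $3840.00 = $1227.04
Training Fund Levy: 6% × $8460.00 = $507.60
Medical Insurance Levy: 8.3% × $8460.00 = $702.18
Total: $1227.04 + $507.60 + $702.18 = $2436.82

$2436.82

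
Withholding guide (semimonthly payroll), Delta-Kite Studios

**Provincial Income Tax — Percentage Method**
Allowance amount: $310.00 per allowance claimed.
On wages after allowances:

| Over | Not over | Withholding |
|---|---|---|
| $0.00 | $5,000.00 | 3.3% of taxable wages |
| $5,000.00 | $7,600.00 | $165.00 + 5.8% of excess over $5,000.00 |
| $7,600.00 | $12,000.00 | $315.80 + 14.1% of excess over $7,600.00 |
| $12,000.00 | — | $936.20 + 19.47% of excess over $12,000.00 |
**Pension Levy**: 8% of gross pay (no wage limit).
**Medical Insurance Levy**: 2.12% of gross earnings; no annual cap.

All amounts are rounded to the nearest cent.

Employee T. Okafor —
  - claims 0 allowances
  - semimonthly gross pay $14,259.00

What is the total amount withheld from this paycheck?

Provincial Income Tax: taxable = $14,259.00
  $936.20 + 19.47% × ($14,259.00 − $12,000.00) = $936.20 + 19.47% × $2,259.00 = $1,376.03
Pension Levy: 8% × $14,259.00 = $1,140.72
Medical Insurance Levy: 2.12% × $14,259.00 = $302.29
Total: $1,376.03 + $1,140.72 + $302.29 = $2,819.04

$2,819.04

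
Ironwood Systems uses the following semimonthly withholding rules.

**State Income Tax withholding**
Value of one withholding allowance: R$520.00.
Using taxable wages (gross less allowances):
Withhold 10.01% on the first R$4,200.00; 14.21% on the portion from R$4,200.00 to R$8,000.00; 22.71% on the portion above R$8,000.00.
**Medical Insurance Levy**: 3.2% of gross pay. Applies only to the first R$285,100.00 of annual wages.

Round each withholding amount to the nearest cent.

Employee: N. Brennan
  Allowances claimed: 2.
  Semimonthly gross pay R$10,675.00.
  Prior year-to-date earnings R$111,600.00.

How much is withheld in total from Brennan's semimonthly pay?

State Income Tax: taxable = R$10,675.00 − 2×R$520.00 = R$9,635.00
  R$960.40 + 22.71% × (R$9,635.00 − R$8,000.00) = R$960.40 + 22.71% × R$1,635.00 = R$1,331.71
Medical Insurance Levy: 3.2% × R$10,675.00 = R$341.60
Total: R$1,331.71 + R$341.60 = R$1,673.31

R$1,673.31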